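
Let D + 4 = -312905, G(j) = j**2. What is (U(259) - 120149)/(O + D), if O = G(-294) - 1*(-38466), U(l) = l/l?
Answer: 120148/188007 ≈ 0.63906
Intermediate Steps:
U(l) = 1
D = -312909 (D = -4 - 312905 = -312909)
O = 124902 (O = (-294)**2 - 1*(-38466) = 86436 + 38466 = 124902)
(U(259) - 120149)/(O + D) = (1 - 120149)/(124902 - 312909) = -120148/(-188007) = -120148*(-1/188007) = 120148/188007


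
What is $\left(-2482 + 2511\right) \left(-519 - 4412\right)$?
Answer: $-142999$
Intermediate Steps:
$\left(-2482 + 2511\right) \left(-519 - 4412\right) = 29 \left(-4931\right) = -142999$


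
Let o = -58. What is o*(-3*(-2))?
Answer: -348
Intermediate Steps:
o*(-3*(-2)) = -(-174)*(-2) = -58*6 = -348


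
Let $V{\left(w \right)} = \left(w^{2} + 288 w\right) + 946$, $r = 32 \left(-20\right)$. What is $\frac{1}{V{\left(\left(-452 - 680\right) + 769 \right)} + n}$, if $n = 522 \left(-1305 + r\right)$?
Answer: $- \frac{1}{987119} \approx -1.013 \cdot 10^{-6}$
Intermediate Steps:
$r = -640$
$n = -1015290$ ($n = 522 \left(-1305 - 640\right) = 522 \left(-1945\right) = -1015290$)
$V{\left(w \right)} = 946 + w^{2} + 288 w$
$\frac{1}{V{\left(\left(-452 - 680\right) + 769 \right)} + n} = \frac{1}{\left(946 + \left(\left(-452 - 680\right) + 769\right)^{2} + 288 \left(\left(-452 - 680\right) + 769\right)\right) - 1015290} = \frac{1}{\left(946 + \left(-1132 + 769\right)^{2} + 288 \left(-1132 + 769\right)\right) - 1015290} = \frac{1}{\left(946 + \left(-363\right)^{2} + 288 \left(-363\right)\right) - 1015290} = \frac{1}{\left(946 + 131769 - 104544\right) - 1015290} = \frac{1}{28171 - 1015290} = \frac{1}{-987119} = - \frac{1}{987119}$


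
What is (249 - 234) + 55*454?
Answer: 24985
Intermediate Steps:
(249 - 234) + 55*454 = 15 + 24970 = 24985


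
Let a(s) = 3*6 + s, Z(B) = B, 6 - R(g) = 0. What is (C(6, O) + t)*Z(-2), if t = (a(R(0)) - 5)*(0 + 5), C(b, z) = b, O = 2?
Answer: -202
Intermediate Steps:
R(g) = 6 (R(g) = 6 - 1*0 = 6 + 0 = 6)
a(s) = 18 + s
t = 95 (t = ((18 + 6) - 5)*(0 + 5) = (24 - 5)*5 = 19*5 = 95)
(C(6, O) + t)*Z(-2) = (6 + 95)*(-2) = 101*(-2) = -202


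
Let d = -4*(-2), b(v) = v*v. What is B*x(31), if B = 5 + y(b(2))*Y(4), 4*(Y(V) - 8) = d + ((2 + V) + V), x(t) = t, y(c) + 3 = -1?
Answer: -1395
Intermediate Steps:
b(v) = v**2
y(c) = -4 (y(c) = -3 - 1 = -4)
d = 8
Y(V) = 21/2 + V/2 (Y(V) = 8 + (8 + ((2 + V) + V))/4 = 8 + (8 + (2 + 2*V))/4 = 8 + (10 + 2*V)/4 = 8 + (5/2 + V/2) = 21/2 + V/2)
B = -45 (B = 5 - 4*(21/2 + (1/2)*4) = 5 - 4*(21/2 + 2) = 5 - 4*25/2 = 5 - 50 = -45)
B*x(31) = -45*31 = -1395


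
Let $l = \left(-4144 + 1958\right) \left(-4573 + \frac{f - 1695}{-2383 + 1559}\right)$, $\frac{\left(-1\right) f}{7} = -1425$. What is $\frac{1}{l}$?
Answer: $\frac{103}{1031910044} \approx 9.9815 \cdot 10^{-8}$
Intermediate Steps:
$f = 9975$ ($f = \left(-7\right) \left(-1425\right) = 9975$)
$l = \frac{1031910044}{103}$ ($l = \left(-4144 + 1958\right) \left(-4573 + \frac{9975 - 1695}{-2383 + 1559}\right) = - 2186 \left(-4573 + \frac{9975 - 1695}{-824}\right) = - 2186 \left(-4573 + \left(9975 - 1695\right) \left(- \frac{1}{824}\right)\right) = - 2186 \left(-4573 + 8280 \left(- \frac{1}{824}\right)\right) = - 2186 \left(-4573 - \frac{1035}{103}\right) = \left(-2186\right) \left(- \frac{472054}{103}\right) = \frac{1031910044}{103} \approx 1.0019 \cdot 10^{7}$)
$\frac{1}{l} = \frac{1}{\frac{1031910044}{103}} = \frac{103}{1031910044}$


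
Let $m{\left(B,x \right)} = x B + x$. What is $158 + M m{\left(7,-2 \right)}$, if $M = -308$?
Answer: $5086$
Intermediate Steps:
$m{\left(B,x \right)} = x + B x$ ($m{\left(B,x \right)} = B x + x = x + B x$)
$158 + M m{\left(7,-2 \right)} = 158 - 308 \left(- 2 \left(1 + 7\right)\right) = 158 - 308 \left(\left(-2\right) 8\right) = 158 - -4928 = 158 + 4928 = 5086$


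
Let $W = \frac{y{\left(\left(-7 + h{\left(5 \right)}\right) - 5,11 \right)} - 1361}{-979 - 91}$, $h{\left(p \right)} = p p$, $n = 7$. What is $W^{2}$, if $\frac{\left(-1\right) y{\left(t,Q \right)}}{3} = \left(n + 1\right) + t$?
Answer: $\frac{506944}{286225} \approx 1.7711$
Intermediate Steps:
$h{\left(p \right)} = p^{2}$
$y{\left(t,Q \right)} = -24 - 3 t$ ($y{\left(t,Q \right)} = - 3 \left(\left(7 + 1\right) + t\right) = - 3 \left(8 + t\right) = -24 - 3 t$)
$W = \frac{712}{535}$ ($W = \frac{\left(-24 - 3 \left(\left(-7 + 5^{2}\right) - 5\right)\right) - 1361}{-979 - 91} = \frac{\left(-24 - 3 \left(\left(-7 + 25\right) - 5\right)\right) - 1361}{-1070} = \left(\left(-24 - 3 \left(18 - 5\right)\right) - 1361\right) \left(- \frac{1}{1070}\right) = \left(\left(-24 - 39\right) - 1361\right) \left(- \frac{1}{1070}\right) = \left(-63 - 1361\right) \left(- \frac{1}{1070}\right) = \left(-1424\right) \left(- \frac{1}{1070}\right) = \frac{712}{535} \approx 1.3308$)
$W^{2} = \left(\frac{712}{535}\right)^{2} = \frac{506944}{286225}$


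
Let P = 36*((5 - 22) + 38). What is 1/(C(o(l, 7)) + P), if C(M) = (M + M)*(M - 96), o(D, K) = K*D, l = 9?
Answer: -1/3402 ≈ -0.00029394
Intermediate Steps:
o(D, K) = D*K
C(M) = 2*M*(-96 + M) (C(M) = (2*M)*(-96 + M) = 2*M*(-96 + M))
P = 756 (P = 36*(-17 + 38) = 36*21 = 756)
1/(C(o(l, 7)) + P) = 1/(2*(9*7)*(-96 + 9*7) + 756) = 1/(2*63*(-96 + 63) + 756) = 1/(2*63*(-33) + 756) = 1/(-4158 + 756) = 1/(-3402) = -1/3402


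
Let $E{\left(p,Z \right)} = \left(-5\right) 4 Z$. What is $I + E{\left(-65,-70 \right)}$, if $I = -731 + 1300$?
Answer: $1969$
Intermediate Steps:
$E{\left(p,Z \right)} = - 20 Z$
$I = 569$
$I + E{\left(-65,-70 \right)} = 569 - -1400 = 569 + 1400 = 1969$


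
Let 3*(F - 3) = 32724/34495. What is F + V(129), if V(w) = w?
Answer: 4564248/34495 ≈ 132.32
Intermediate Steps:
F = 114393/34495 (F = 3 + (32724/34495)/3 = 3 + (32724*(1/34495))/3 = 3 + (⅓)*(32724/34495) = 3 + 10908/34495 = 114393/34495 ≈ 3.3162)
F + V(129) = 114393/34495 + 129 = 4564248/34495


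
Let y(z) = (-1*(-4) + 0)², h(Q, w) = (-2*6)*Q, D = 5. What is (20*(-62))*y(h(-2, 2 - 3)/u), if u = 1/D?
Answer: -19840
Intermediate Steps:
h(Q, w) = -12*Q
u = ⅕ (u = 1/5 = ⅕ ≈ 0.20000)
y(z) = 16 (y(z) = (4 + 0)² = 4² = 16)
(20*(-62))*y(h(-2, 2 - 3)/u) = (20*(-62))*16 = -1240*16 = -19840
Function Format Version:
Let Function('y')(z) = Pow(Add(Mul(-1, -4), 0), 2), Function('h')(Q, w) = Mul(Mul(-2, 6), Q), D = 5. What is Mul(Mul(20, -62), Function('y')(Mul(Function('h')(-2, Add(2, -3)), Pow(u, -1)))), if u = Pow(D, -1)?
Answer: -19840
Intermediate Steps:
Function('h')(Q, w) = Mul(-12, Q)
u = Rational(1, 5) (u = Pow(5, -1) = Rational(1, 5) ≈ 0.20000)
Function('y')(z) = 16 (Function('y')(z) = Pow(Add(4, 0), 2) = Pow(4, 2) = 16)
Mul(Mul(20, -62), Function('y')(Mul(Function('h')(-2, Add(2, -3)), Pow(u, -1)))) = Mul(Mul(20, -62), 16) = Mul(-1240, 16) = -19840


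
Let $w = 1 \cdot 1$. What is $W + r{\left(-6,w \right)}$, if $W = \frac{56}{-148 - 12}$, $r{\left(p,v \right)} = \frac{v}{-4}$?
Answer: $- \frac{3}{5} \approx -0.6$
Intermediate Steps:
$w = 1$
$r{\left(p,v \right)} = - \frac{v}{4}$ ($r{\left(p,v \right)} = v \left(- \frac{1}{4}\right) = - \frac{v}{4}$)
$W = - \frac{7}{20}$ ($W = \frac{56}{-160} = 56 \left(- \frac{1}{160}\right) = - \frac{7}{20} \approx -0.35$)
$W + r{\left(-6,w \right)} = - \frac{7}{20} - \frac{1}{4} = - \frac{3}{5}$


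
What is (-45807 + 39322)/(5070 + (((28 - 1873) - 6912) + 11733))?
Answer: -6485/8046 ≈ -0.80599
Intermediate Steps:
(-45807 + 39322)/(5070 + (((28 - 1873) - 6912) + 11733)) = -6485/(5070 + ((-1845 - 6912) + 11733)) = -6485/(5070 + (-8757 + 11733)) = -6485/(5070 + 2976) = -6485/8046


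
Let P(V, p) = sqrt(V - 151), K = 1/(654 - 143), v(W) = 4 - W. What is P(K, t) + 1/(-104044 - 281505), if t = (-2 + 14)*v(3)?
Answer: -1/385549 + 2*I*sqrt(9857190)/511 ≈ -2.5937e-6 + 12.288*I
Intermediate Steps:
K = 1/511 ≈ 0.0019569
t = 12 (t = (-2 + 14)*(4 - 1*3) = 12*(4 - 3) = 12*1 = 12)
P(V, p) = sqrt(-151 + V)
P(K, t) + 1/(-104044 - 281505) = sqrt(-151 + 1/511) + 1/(-104044 - 281505) = sqrt(-77160/511) + 1/(-385549) = 2*I*sqrt(9857190)/511 - 1/385549 = -1/385549 + 2*I*sqrt(9857190)/511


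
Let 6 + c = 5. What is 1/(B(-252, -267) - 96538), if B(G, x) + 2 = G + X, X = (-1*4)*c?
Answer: -1/96788 ≈ -1.0332e-5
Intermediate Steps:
c = -1 (c = -6 + 5 = -1)
X = 4 (X = -1*4*(-1) = -4*(-1) = 4)
B(G, x) = 2 + G (B(G, x) = -2 + (G + 4) = -2 + (4 + G) = 2 + G)
1/(B(-252, -267) - 96538) = 1/((2 - 252) - 96538) = 1/(-250 - 96538) = 1/(-96788) = -1/96788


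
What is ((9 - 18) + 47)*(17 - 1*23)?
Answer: -228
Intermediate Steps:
((9 - 18) + 47)*(17 - 1*23) = (-9 + 47)*(17 - 23) = 38*(-6) = -228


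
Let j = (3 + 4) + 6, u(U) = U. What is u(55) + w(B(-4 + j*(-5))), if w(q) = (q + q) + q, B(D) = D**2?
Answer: 14338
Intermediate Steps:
j = 13 (j = 7 + 6 = 13)
w(q) = 3*q (w(q) = 2*q + q = 3*q)
u(55) + w(B(-4 + j*(-5))) = 55 + 3*(-4 + 13*(-5))**2 = 55 + 3*(-4 - 65)**2 = 55 + 3*(-69)**2 = 55 + 3*4761 = 55 + 14283 = 14338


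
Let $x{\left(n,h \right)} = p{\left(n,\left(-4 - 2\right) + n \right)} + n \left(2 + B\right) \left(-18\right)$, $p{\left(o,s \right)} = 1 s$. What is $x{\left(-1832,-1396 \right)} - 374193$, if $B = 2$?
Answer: $-244127$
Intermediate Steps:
$p{\left(o,s \right)} = s$
$x{\left(n,h \right)} = -6 - 71 n$ ($x{\left(n,h \right)} = \left(\left(-4 - 2\right) + n\right) + n \left(2 + 2\right) \left(-18\right) = \left(-6 + n\right) + n 4 \left(-18\right) = \left(-6 + n\right) + 4 n \left(-18\right) = \left(-6 + n\right) - 72 n = -6 - 71 n$)
$x{\left(-1832,-1396 \right)} - 374193 = \left(-6 - -130072\right) - 374193 = \left(-6 + 130072\right) - 374193 = 130066 - 374193 = -244127$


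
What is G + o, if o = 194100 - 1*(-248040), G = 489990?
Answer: 932130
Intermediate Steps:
o = 442140 (o = 194100 + 248040 = 442140)
G + o = 489990 + 442140 = 932130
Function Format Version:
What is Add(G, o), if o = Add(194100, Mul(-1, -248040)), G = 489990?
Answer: 932130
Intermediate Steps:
o = 442140 (o = Add(194100, 248040) = 442140)
Add(G, o) = Add(489990, 442140) = 932130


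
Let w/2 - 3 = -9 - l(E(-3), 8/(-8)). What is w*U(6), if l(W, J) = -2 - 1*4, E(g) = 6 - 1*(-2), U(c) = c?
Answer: 0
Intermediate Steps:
E(g) = 8 (E(g) = 6 + 2 = 8)
l(W, J) = -6 (l(W, J) = -2 - 4 = -6)
w = 0 (w = 6 + 2*(-9 - 1*(-6)) = 6 + 2*(-9 + 6) = 6 + 2*(-3) = 6 - 6 = 0)
w*U(6) = 0*6 = 0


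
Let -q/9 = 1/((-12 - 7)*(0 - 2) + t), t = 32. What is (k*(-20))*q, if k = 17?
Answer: 306/7 ≈ 43.714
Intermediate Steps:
q = -9/70 (q = -9/((-12 - 7)*(0 - 2) + 32) = -9/(-19*(-2) + 32) = -9/(38 + 32) = -9/70 ≈ -0.12857)
(k*(-20))*q = (17*(-20))*(-9/70) = -340*(-9/70) = 306/7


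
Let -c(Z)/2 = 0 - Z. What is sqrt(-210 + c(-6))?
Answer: I*sqrt(222) ≈ 14.9*I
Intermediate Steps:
c(Z) = 2*Z (c(Z) = -2*(0 - Z) = -(-2)*Z = 2*Z)
sqrt(-210 + c(-6)) = sqrt(-210 + 2*(-6)) = sqrt(-210 - 12) = sqrt(-222) = I*sqrt(222)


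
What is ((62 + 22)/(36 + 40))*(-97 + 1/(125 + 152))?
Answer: -564228/5263 ≈ -107.21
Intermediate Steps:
((62 + 22)/(36 + 40))*(-97 + 1/(125 + 152)) = (84/76)*(-97 + 1/277) = (84*(1/76))*(-97 + 1/277) = (21/19)*(-26868/277) = -564228/5263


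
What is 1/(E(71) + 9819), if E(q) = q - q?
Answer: 1/9819 ≈ 0.00010184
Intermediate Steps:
E(q) = 0
1/(E(71) + 9819) = 1/(0 + 9819) = 1/9819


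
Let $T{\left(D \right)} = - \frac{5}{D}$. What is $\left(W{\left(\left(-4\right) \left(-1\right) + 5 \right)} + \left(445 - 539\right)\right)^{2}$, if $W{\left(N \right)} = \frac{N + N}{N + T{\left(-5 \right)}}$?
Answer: $\frac{212521}{25} \approx 8500.8$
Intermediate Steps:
$W{\left(N \right)} = \frac{2 N}{1 + N}$ ($W{\left(N \right)} = \frac{N + N}{N - \frac{5}{-5}} = \frac{2 N}{N - -1} = \frac{2 N}{N + 1} = \frac{2 N}{1 + N}$)
$\left(W{\left(\left(-4\right) \left(-1\right) + 5 \right)} + \left(445 - 539\right)\right)^{2} = \left(\frac{2 \left(\left(-4\right) \left(-1\right) + 5\right)}{1 + \left(\left(-4\right) \left(-1\right) + 5\right)} + \left(445 - 539\right)\right)^{2} = \left(\frac{2 \left(4 + 5\right)}{1 + \left(4 + 5\right)} + \left(445 - 539\right)\right)^{2} = \left(2 \cdot 9 \frac{1}{1 + 9} - 94\right)^{2} = \left(2 \cdot 9 \cdot \frac{1}{10} - 94\right)^{2} = \left(\frac{9}{5} - 94\right)^{2} = \left(- \frac{461}{5}\right)^{2} = \frac{212521}{25}$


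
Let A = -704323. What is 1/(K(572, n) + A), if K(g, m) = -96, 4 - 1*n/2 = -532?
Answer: -1/704419 ≈ -1.4196e-6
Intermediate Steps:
n = 1072 (n = 8 - 2*(-532) = 8 + 1064 = 1072)
1/(K(572, n) + A) = 1/(-96 - 704323) = 1/(-704419) = -1/704419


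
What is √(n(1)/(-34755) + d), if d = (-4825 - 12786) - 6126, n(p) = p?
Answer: 2*I*√7168040074545/34755 ≈ 154.07*I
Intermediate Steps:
d = -23737 (d = -17611 - 6126 = -23737)
√(n(1)/(-34755) + d) = √(1/(-34755) - 23737) = √(1*(-1/34755) - 23737) = √(-1/34755 - 23737) = √(-824979436/34755) = 2*I*√7168040074545/34755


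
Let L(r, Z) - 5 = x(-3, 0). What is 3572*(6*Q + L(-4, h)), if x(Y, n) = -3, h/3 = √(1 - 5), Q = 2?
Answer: 50008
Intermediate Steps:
h = 6*I (h = 3*√(1 - 5) = 3*√(-4) = 3*(2*I) = 6*I ≈ 6.0*I)
L(r, Z) = 2 (L(r, Z) = 5 - 3 = 2)
3572*(6*Q + L(-4, h)) = 3572*(6*2 + 2) = 3572*(12 + 2) = 3572*14 = 50008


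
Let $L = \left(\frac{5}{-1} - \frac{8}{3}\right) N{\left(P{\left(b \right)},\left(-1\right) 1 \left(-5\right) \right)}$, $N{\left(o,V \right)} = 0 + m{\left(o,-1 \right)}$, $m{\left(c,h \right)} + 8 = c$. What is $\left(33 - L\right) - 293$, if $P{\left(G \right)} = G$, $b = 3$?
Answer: $- \frac{895}{3} \approx -298.33$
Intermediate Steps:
$m{\left(c,h \right)} = -8 + c$
$N{\left(o,V \right)} = -8 + o$ ($N{\left(o,V \right)} = 0 + \left(-8 + o\right) = -8 + o$)
$L = \frac{115}{3}$ ($L = \left(\frac{5}{-1} - \frac{8}{3}\right) \left(-8 + 3\right) = \left(5 \left(-1\right) - \frac{8}{3}\right) \left(-5\right) = \left(-5 - \frac{8}{3}\right) \left(-5\right) = \left(- \frac{23}{3}\right) \left(-5\right) = \frac{115}{3} \approx 38.333$)
$\left(33 - L\right) - 293 = \left(33 - \frac{115}{3}\right) - 293 = - \frac{16}{3} - 293 = - \frac{895}{3}$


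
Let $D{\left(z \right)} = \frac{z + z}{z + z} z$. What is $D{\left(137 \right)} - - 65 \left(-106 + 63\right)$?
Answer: $-2658$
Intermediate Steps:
$D{\left(z \right)} = z$ ($D{\left(z \right)} = \frac{2 z}{2 z} z = 2 z \frac{1}{2 z} z = 1 z = z$)
$D{\left(137 \right)} - - 65 \left(-106 + 63\right) = 137 - - 65 \left(-106 + 63\right) = 137 - \left(-65\right) \left(-43\right) = 137 - 2795 = -2658$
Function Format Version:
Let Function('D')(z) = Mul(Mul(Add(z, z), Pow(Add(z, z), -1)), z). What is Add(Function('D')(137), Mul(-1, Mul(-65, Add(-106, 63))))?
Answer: -2658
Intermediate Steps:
Function('D')(z) = z (Function('D')(z) = Mul(Mul(Mul(2, z), Pow(Mul(2, z), -1)), z) = Mul(Mul(Mul(2, z), Mul(Rational(1, 2), Pow(z, -1))), z) = Mul(1, z) = z)
Add(Function('D')(137), Mul(-1, Mul(-65, Add(-106, 63)))) = Add(137, Mul(-1, Mul(-65, Add(-106, 63)))) = Add(137, Mul(-1, Mul(-65, -43))) = Add(137, Mul(-1, 2795)) = Add(137, -2795) = -2658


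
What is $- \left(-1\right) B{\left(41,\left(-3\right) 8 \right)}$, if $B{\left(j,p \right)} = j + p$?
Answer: $17$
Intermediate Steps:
$- \left(-1\right) B{\left(41,\left(-3\right) 8 \right)} = - \left(-1\right) \left(41 - 24\right) = - \left(-1\right) 17 = \left(-1\right) \left(-17\right) = 17$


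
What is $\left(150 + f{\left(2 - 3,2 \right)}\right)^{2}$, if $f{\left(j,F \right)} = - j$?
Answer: $22801$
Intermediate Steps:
$\left(150 + f{\left(2 - 3,2 \right)}\right)^{2} = \left(150 - \left(2 - 3\right)\right)^{2} = \left(150 - -1\right)^{2} = \left(150 + 1\right)^{2} = 151^{2} = 22801$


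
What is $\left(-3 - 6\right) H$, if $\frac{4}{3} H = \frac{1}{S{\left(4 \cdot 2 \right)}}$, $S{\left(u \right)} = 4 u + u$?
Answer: $- \frac{27}{160} \approx -0.16875$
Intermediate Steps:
$S{\left(u \right)} = 5 u$
$H = \frac{3}{160}$ ($H = \frac{3}{4 \cdot 5 \cdot 4 \cdot 2} = \frac{3}{4 \cdot 5 \cdot 8} = \frac{3}{4 \cdot 40} = \frac{3}{4} \cdot \frac{1}{40} = \frac{3}{160} \approx 0.01875$)
$\left(-3 - 6\right) H = \left(-3 - 6\right) \frac{3}{160} = \left(-9\right) \frac{3}{160} = - \frac{27}{160}$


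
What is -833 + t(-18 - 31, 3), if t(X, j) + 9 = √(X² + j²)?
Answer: -842 + √2410 ≈ -792.91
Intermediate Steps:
t(X, j) = -9 + √(X² + j²)
-833 + t(-18 - 31, 3) = -833 + (-9 + √((-18 - 31)² + 3²)) = -833 + (-9 + √((-49)² + 9)) = -833 + (-9 + √(2401 + 9)) = -833 + (-9 + √2410) = -842 + √2410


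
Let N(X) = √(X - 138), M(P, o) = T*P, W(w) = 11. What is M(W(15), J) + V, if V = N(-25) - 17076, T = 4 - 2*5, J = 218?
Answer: -17142 + I*√163 ≈ -17142.0 + 12.767*I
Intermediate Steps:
T = -6 (T = 4 - 10 = -6)
M(P, o) = -6*P
N(X) = √(-138 + X)
V = -17076 + I*√163 (V = √(-138 - 25) - 17076 = √(-163) - 17076 = I*√163 - 17076 = -17076 + I*√163 ≈ -17076.0 + 12.767*I)
M(W(15), J) + V = -6*11 + (-17076 + I*√163) = -66 + (-17076 + I*√163) = -17142 + I*√163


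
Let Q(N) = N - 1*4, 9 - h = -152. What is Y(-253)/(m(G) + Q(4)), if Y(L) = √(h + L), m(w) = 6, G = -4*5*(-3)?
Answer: I*√23/3 ≈ 1.5986*I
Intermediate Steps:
h = 161 (h = 9 - 1*(-152) = 9 + 152 = 161)
G = 60 (G = -20*(-3) = 60)
Q(N) = -4 + N (Q(N) = N - 4 = -4 + N)
Y(L) = √(161 + L)
Y(-253)/(m(G) + Q(4)) = √(161 - 253)/(6 + (-4 + 4)) = √(-92)/(6 + 0) = (2*I*√23)/6 = I*√23/3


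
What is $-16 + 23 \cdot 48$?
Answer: $1088$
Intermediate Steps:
$-16 + 23 \cdot 48 = -16 + 1104 = 1088$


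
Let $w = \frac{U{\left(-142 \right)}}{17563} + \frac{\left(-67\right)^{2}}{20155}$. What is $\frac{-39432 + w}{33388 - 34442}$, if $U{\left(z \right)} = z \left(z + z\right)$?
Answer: $\frac{13957337022333}{373097307310} \approx 37.409$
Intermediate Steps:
$U{\left(z \right)} = 2 z^{2}$ ($U{\left(z \right)} = z 2 z = 2 z^{2}$)
$w = \frac{891651147}{353982265}$ ($w = \frac{2 \left(-142\right)^{2}}{17563} + \frac{\left(-67\right)^{2}}{20155} = 2 \cdot 20164 \cdot \frac{1}{17563} + 4489 \cdot \frac{1}{20155} = 40328 \cdot \frac{1}{17563} + \frac{4489}{20155} = \frac{40328}{17563} + \frac{4489}{20155} = \frac{891651147}{353982265} \approx 2.5189$)
$\frac{-39432 + w}{33388 - 34442} = \frac{-39432 + \frac{891651147}{353982265}}{33388 - 34442} = - \frac{13957337022333}{353982265 \left(-1054\right)} = \left(- \frac{13957337022333}{353982265}\right) \left(- \frac{1}{1054}\right) = \frac{13957337022333}{373097307310}$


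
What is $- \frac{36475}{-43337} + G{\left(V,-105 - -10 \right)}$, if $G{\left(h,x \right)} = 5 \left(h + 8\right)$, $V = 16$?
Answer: $\frac{5236915}{43337} \approx 120.84$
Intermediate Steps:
$G{\left(h,x \right)} = 40 + 5 h$ ($G{\left(h,x \right)} = 5 \left(8 + h\right) = 40 + 5 h$)
$- \frac{36475}{-43337} + G{\left(V,-105 - -10 \right)} = - \frac{36475}{-43337} + \left(40 + 5 \cdot 16\right) = \left(-36475\right) \left(- \frac{1}{43337}\right) + \left(40 + 80\right) = \frac{36475}{43337} + 120 = \frac{5236915}{43337}$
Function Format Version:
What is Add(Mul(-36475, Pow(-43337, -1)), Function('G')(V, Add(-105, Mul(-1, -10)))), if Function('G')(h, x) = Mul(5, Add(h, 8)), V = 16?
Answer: Rational(5236915, 43337) ≈ 120.84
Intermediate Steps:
Function('G')(h, x) = Add(40, Mul(5, h)) (Function('G')(h, x) = Mul(5, Add(8, h)) = Add(40, Mul(5, h)))
Add(Mul(-36475, Pow(-43337, -1)), Function('G')(V, Add(-105, Mul(-1, -10)))) = Add(Mul(-36475, Pow(-43337, -1)), Add(40, Mul(5, 16))) = Add(Mul(-36475, Rational(-1, 43337)), Add(40, 80)) = Add(Rational(36475, 43337), 120) = Rational(5236915, 43337)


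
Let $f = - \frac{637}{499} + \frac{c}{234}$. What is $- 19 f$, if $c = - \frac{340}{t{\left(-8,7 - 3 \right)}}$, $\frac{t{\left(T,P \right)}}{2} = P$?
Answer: $\frac{6470089}{233532} \approx 27.705$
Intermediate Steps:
$t{\left(T,P \right)} = 2 P$
$c = - \frac{85}{2}$ ($c = - \frac{340}{2 \left(7 - 3\right)} = - \frac{340}{2 \cdot 4} = - \frac{340}{8} = \left(-340\right) \frac{1}{8} = - \frac{85}{2} \approx -42.5$)
$f = - \frac{340531}{233532}$ ($f = - \frac{637}{499} - \frac{85}{2 \cdot 234} = \left(-637\right) \frac{1}{499} - \frac{85}{468} = - \frac{637}{499} - \frac{85}{468} = - \frac{340531}{233532} \approx -1.4582$)
$- 19 f = \left(-19\right) \left(- \frac{340531}{233532}\right) = \frac{6470089}{233532}$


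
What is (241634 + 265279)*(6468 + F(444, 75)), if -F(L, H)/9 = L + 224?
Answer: 231152328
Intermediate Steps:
F(L, H) = -2016 - 9*L (F(L, H) = -9*(L + 224) = -9*(224 + L) = -2016 - 9*L)
(241634 + 265279)*(6468 + F(444, 75)) = (241634 + 265279)*(6468 + (-2016 - 9*444)) = 506913*(6468 + (-2016 - 3996)) = 506913*(6468 - 6012) = 506913*456 = 231152328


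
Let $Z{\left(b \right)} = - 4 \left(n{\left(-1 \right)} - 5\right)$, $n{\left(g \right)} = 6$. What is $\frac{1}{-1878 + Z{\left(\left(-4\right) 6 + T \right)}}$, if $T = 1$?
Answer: $- \frac{1}{1882} \approx -0.00053135$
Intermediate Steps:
$Z{\left(b \right)} = -4$ ($Z{\left(b \right)} = - 4 \left(6 - 5\right) = \left(-4\right) 1 = -4$)
$\frac{1}{-1878 + Z{\left(\left(-4\right) 6 + T \right)}} = \frac{1}{-1878 - 4} = \frac{1}{-1882} = - \frac{1}{1882}$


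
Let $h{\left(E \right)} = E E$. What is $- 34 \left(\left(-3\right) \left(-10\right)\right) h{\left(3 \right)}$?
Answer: $-9180$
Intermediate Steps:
$h{\left(E \right)} = E^{2}$
$- 34 \left(\left(-3\right) \left(-10\right)\right) h{\left(3 \right)} = - 34 \left(\left(-3\right) \left(-10\right)\right) 3^{2} = \left(-34\right) 30 \cdot 9 = \left(-1020\right) 9 = -9180$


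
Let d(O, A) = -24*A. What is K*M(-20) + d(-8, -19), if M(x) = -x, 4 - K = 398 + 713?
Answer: -21684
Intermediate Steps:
K = -1107 (K = 4 - (398 + 713) = 4 - 1*1111 = 4 - 1111 = -1107)
K*M(-20) + d(-8, -19) = -(-1107)*(-20) - 24*(-19) = -1107*20 + 456 = -22140 + 456 = -21684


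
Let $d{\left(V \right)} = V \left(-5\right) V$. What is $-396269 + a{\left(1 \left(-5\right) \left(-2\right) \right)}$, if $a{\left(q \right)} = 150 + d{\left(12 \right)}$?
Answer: $-396839$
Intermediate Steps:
$d{\left(V \right)} = - 5 V^{2}$ ($d{\left(V \right)} = - 5 V V = - 5 V^{2}$)
$a{\left(q \right)} = -570$ ($a{\left(q \right)} = 150 - 5 \cdot 12^{2} = 150 - 720 = -570$)
$-396269 + a{\left(1 \left(-5\right) \left(-2\right) \right)} = -396269 - 570 = -396839$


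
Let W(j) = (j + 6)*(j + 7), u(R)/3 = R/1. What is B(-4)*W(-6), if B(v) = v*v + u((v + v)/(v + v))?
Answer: 0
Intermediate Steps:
u(R) = 3*R (u(R) = 3*(R/1) = 3*(R*1) = 3*R)
W(j) = (6 + j)*(7 + j)
B(v) = 3 + v² (B(v) = v*v + 3*((v + v)/(v + v)) = v² + 3*((2*v)/((2*v))) = v² + 3*((2*v)*(1/(2*v))) = v² + 3*1 = v² + 3 = 3 + v²)
B(-4)*W(-6) = (3 + (-4)²)*(42 + (-6)² + 13*(-6)) = (3 + 16)*(42 + 36 - 78) = 19*0 = 0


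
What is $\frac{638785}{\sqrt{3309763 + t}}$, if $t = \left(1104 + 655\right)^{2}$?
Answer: $\frac{638785 \sqrt{1600961}}{3201922} \approx 252.43$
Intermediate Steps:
$t = 3094081$ ($t = 1759^{2} = 3094081$)
$\frac{638785}{\sqrt{3309763 + t}} = \frac{638785}{\sqrt{3309763 + 3094081}} = \frac{638785}{\sqrt{6403844}} = \frac{638785}{2 \sqrt{1600961}} = 638785 \frac{\sqrt{1600961}}{3201922} = \frac{638785 \sqrt{1600961}}{3201922}$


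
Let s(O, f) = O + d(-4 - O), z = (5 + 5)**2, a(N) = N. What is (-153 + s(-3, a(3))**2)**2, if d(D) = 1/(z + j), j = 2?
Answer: 2246362471369/108243216 ≈ 20753.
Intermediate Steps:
z = 100 (z = 10**2 = 100)
d(D) = 1/102 (d(D) = 1/(100 + 2) = 1/102)
s(O, f) = 1/102 + O (s(O, f) = O + 1/102 = 1/102 + O)
(-153 + s(-3, a(3))**2)**2 = (-153 + (1/102 - 3)**2)**2 = (-153 + (-305/102)**2)**2 = (-153 + 93025/10404)**2 = (-1498787/10404)**2 = 2246362471369/108243216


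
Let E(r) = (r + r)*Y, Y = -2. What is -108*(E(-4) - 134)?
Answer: 12744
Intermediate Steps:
E(r) = -4*r (E(r) = (r + r)*(-2) = (2*r)*(-2) = -4*r)
-108*(E(-4) - 134) = -108*(-4*(-4) - 134) = -108*(16 - 134) = -108*(-118) = 12744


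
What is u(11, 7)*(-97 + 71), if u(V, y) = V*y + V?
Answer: -2288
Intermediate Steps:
u(V, y) = V + V*y
u(11, 7)*(-97 + 71) = (11*(1 + 7))*(-97 + 71) = (11*8)*(-26) = 88*(-26) = -2288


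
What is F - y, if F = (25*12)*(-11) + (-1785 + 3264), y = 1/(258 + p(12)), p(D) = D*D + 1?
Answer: -733864/403 ≈ -1821.0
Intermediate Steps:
p(D) = 1 + D**2 (p(D) = D**2 + 1 = 1 + D**2)
y = 1/403 (y = 1/(258 + (1 + 12**2)) = 1/(258 + (1 + 144)) = 1/(258 + 145) = 1/403 ≈ 0.0024814)
F = -1821 (F = 300*(-11) + 1479 = -3300 + 1479 = -1821)
F - y = -1821 - 1*1/403 = -1821 - 1/403 = -733864/403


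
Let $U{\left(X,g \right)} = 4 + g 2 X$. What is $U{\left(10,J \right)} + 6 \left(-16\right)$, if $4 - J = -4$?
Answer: $68$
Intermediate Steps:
$J = 8$ ($J = 4 - -4 = 4 + 4 = 8$)
$U{\left(X,g \right)} = 4 + 2 X g$
$U{\left(10,J \right)} + 6 \left(-16\right) = \left(4 + 2 \cdot 10 \cdot 8\right) + 6 \left(-16\right) = \left(4 + 160\right) - 96 = 164 - 96 = 68$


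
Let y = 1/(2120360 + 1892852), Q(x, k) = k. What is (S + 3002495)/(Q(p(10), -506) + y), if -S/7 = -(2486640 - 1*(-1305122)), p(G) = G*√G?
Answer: -118569662280748/2030685271 ≈ -58389.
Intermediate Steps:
p(G) = G^(3/2)
S = 26542334 (S = -(-7)*(2486640 - 1*(-1305122)) = -(-7)*(2486640 + 1305122) = -(-7)*3791762 = -7*(-3791762) = 26542334)
y = 1/4013212 ≈ 2.4918e-7
(S + 3002495)/(Q(p(10), -506) + y) = (26542334 + 3002495)/(-506 + 1/4013212) = 29544829/(-2030685271/4013212) = 29544829*(-4013212/2030685271) = -118569662280748/2030685271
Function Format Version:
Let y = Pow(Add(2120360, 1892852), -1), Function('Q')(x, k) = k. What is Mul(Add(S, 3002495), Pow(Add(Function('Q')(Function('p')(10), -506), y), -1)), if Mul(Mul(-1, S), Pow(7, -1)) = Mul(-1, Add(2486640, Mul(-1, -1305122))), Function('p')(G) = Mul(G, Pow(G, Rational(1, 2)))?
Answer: Rational(-118569662280748, 2030685271) ≈ -58389.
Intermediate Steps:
Function('p')(G) = Pow(G, Rational(3, 2))
S = 26542334 (S = Mul(-7, Mul(-1, Add(2486640, Mul(-1, -1305122)))) = Mul(-7, Mul(-1, Add(2486640, 1305122))) = Mul(-7, Mul(-1, 3791762)) = Mul(-7, -3791762) = 26542334)
y = Rational(1, 4013212) (y = Pow(4013212, -1) = Rational(1, 4013212) ≈ 2.4918e-7)
Mul(Add(S, 3002495), Pow(Add(Function('Q')(Function('p')(10), -506), y), -1)) = Mul(Add(26542334, 3002495), Pow(Add(-506, Rational(1, 4013212)), -1)) = Mul(29544829, Pow(Rational(-2030685271, 4013212), -1)) = Mul(29544829, Rational(-4013212, 2030685271)) = Rational(-118569662280748, 2030685271)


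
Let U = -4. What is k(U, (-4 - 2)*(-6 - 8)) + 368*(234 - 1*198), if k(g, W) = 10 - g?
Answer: 13262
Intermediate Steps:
k(U, (-4 - 2)*(-6 - 8)) + 368*(234 - 1*198) = (10 - 1*(-4)) + 368*(234 - 1*198) = (10 + 4) + 368*(234 - 198) = 14 + 368*36 = 14 + 13248 = 13262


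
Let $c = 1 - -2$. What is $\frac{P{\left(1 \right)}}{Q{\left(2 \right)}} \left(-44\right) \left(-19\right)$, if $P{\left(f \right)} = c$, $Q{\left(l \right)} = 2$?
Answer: $1254$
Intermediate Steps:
$c = 3$ ($c = 1 + 2 = 3$)
$P{\left(f \right)} = 3$
$\frac{P{\left(1 \right)}}{Q{\left(2 \right)}} \left(-44\right) \left(-19\right) = \frac{3}{2} \left(-44\right) \left(-19\right) = \left(-66\right) \left(-19\right) = 1254$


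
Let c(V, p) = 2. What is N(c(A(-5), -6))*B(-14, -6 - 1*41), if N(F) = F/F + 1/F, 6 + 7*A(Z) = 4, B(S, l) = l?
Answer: -141/2 ≈ -70.500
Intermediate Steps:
A(Z) = -2/7 (A(Z) = -6/7 + (⅐)*4 = -6/7 + 4/7 = -2/7)
N(F) = 1 + 1/F
N(c(A(-5), -6))*B(-14, -6 - 1*41) = ((1 + 2)/2)*(-6 - 1*41) = ((½)*3)*(-6 - 41) = (3/2)*(-47) = -141/2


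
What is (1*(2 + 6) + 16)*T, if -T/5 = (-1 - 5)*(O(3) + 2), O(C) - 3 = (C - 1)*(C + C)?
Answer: 12240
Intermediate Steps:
O(C) = 3 + 2*C*(-1 + C) (O(C) = 3 + (C - 1)*(C + C) = 3 + (-1 + C)*(2*C) = 3 + 2*C*(-1 + C))
T = 510 (T = -5*(-1 - 5)*((3 - 2*3 + 2*3²) + 2) = -(-30)*((3 - 6 + 2*9) + 2) = -(-30)*((3 - 6 + 18) + 2) = -(-30)*(15 + 2) = -(-30)*17 = -5*(-102) = 510)
(1*(2 + 6) + 16)*T = (1*(2 + 6) + 16)*510 = (1*8 + 16)*510 = (8 + 16)*510 = 24*510 = 12240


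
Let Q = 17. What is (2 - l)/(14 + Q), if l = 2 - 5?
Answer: 5/31 ≈ 0.16129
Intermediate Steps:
l = -3
(2 - l)/(14 + Q) = (2 - 1*(-3))/(14 + 17) = (2 + 3)/31 = 5*(1/31) = 5/31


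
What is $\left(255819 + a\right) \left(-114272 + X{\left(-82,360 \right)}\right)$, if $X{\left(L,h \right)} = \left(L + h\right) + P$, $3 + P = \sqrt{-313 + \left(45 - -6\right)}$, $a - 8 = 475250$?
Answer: $-83340584769 + 731077 i \sqrt{262} \approx -8.3341 \cdot 10^{10} + 1.1834 \cdot 10^{7} i$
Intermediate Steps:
$a = 475258$ ($a = 8 + 475250 = 475258$)
$P = -3 + i \sqrt{262}$ ($P = -3 + \sqrt{-313 + \left(45 - -6\right)} = -3 + \sqrt{-313 + \left(45 + 6\right)} = -3 + \sqrt{-313 + 51} = -3 + \sqrt{-262} = -3 + i \sqrt{262} \approx -3.0 + 16.186 i$)
$X{\left(L,h \right)} = -3 + L + h + i \sqrt{262}$ ($X{\left(L,h \right)} = \left(L + h\right) - \left(3 - i \sqrt{262}\right) = -3 + L + h + i \sqrt{262}$)
$\left(255819 + a\right) \left(-114272 + X{\left(-82,360 \right)}\right) = \left(255819 + 475258\right) \left(-114272 + \left(-3 - 82 + 360 + i \sqrt{262}\right)\right) = 731077 \left(-114272 + \left(275 + i \sqrt{262}\right)\right) = 731077 \left(-113997 + i \sqrt{262}\right) = -83340584769 + 731077 i \sqrt{262}$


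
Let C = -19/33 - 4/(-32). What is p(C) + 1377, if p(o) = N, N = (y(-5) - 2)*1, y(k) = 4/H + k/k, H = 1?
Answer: 1380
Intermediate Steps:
y(k) = 5 (y(k) = 4/1 + k/k = 4*1 + 1 = 4 + 1 = 5)
N = 3 (N = (5 - 2)*1 = 3*1 = 3)
C = -119/264 (C = -19*1/33 - 4*(-1/32) = -19/33 + 1/8 = -119/264 ≈ -0.45076)
p(o) = 3
p(C) + 1377 = 3 + 1377 = 1380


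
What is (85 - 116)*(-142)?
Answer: 4402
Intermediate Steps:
(85 - 116)*(-142) = -31*(-142) = 4402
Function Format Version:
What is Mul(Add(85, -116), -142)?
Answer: 4402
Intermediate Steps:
Mul(Add(85, -116), -142) = Mul(-31, -142) = 4402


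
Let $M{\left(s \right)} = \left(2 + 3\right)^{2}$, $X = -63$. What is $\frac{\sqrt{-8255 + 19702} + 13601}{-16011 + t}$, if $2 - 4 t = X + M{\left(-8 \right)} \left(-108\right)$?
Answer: $- \frac{54404}{61279} - \frac{4 \sqrt{11447}}{61279} \approx -0.89479$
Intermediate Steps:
$M{\left(s \right)} = 25$ ($M{\left(s \right)} = 5^{2} = 25$)
$t = \frac{2765}{4}$ ($t = \frac{1}{2} - \frac{-63 + 25 \left(-108\right)}{4} = \frac{1}{2} - \frac{-63 - 2700}{4} = \frac{1}{2} - - \frac{2763}{4} = \frac{1}{2} + \frac{2763}{4} = \frac{2765}{4} \approx 691.25$)
$\frac{\sqrt{-8255 + 19702} + 13601}{-16011 + t} = \frac{\sqrt{-8255 + 19702} + 13601}{-16011 + \frac{2765}{4}} = \frac{\sqrt{11447} + 13601}{- \frac{61279}{4}} = \left(13601 + \sqrt{11447}\right) \left(- \frac{4}{61279}\right) = - \frac{54404}{61279} - \frac{4 \sqrt{11447}}{61279}$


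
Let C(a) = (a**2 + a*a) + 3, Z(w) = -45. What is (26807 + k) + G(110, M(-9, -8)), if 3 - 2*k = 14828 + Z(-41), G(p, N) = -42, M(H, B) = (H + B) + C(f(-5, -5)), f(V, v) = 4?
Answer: 19375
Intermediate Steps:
C(a) = 3 + 2*a**2 (C(a) = (a**2 + a**2) + 3 = 2*a**2 + 3 = 3 + 2*a**2)
M(H, B) = 35 + B + H (M(H, B) = (H + B) + (3 + 2*4**2) = (B + H) + (3 + 2*16) = (B + H) + (3 + 32) = (B + H) + 35 = 35 + B + H)
k = -7390 (k = 3/2 - (14828 - 45)/2 = 3/2 - 1/2*14783 = 3/2 - 14783/2 = -7390)
(26807 + k) + G(110, M(-9, -8)) = (26807 - 7390) - 42 = 19417 - 42 = 19375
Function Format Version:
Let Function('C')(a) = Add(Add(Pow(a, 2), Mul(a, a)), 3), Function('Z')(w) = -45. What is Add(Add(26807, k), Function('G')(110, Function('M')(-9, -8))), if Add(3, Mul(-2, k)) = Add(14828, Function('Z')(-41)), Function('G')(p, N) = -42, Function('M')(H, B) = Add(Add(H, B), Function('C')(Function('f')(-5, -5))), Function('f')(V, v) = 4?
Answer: 19375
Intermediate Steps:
Function('C')(a) = Add(3, Mul(2, Pow(a, 2))) (Function('C')(a) = Add(Add(Pow(a, 2), Pow(a, 2)), 3) = Add(Mul(2, Pow(a, 2)), 3) = Add(3, Mul(2, Pow(a, 2))))
Function('M')(H, B) = Add(35, B, H) (Function('M')(H, B) = Add(Add(H, B), Add(3, Mul(2, Pow(4, 2)))) = Add(Add(B, H), Add(3, Mul(2, 16))) = Add(Add(B, H), Add(3, 32)) = Add(Add(B, H), 35) = Add(35, B, H))
k = -7390 (k = Add(Rational(3, 2), Mul(Rational(-1, 2), Add(14828, -45))) = Add(Rational(3, 2), Mul(Rational(-1, 2), 14783)) = Add(Rational(3, 2), Rational(-14783, 2)) = -7390)
Add(Add(26807, k), Function('G')(110, Function('M')(-9, -8))) = Add(Add(26807, -7390), -42) = Add(19417, -42) = 19375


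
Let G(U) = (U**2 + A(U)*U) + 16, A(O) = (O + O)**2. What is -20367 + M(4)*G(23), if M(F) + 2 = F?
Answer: 78059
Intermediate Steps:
M(F) = -2 + F
A(O) = 4*O**2 (A(O) = (2*O)**2 = 4*O**2)
G(U) = 16 + U**2 + 4*U**3 (G(U) = (U**2 + (4*U**2)*U) + 16 = (U**2 + 4*U**3) + 16 = 16 + U**2 + 4*U**3)
-20367 + M(4)*G(23) = -20367 + (-2 + 4)*(16 + 23**2 + 4*23**3) = -20367 + 2*(16 + 529 + 4*12167) = -20367 + 2*(16 + 529 + 48668) = -20367 + 2*49213 = -20367 + 98426 = 78059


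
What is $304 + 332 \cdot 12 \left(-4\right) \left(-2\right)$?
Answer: $32176$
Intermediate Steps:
$304 + 332 \cdot 12 \left(-4\right) \left(-2\right) = 304 + 332 \left(\left(-48\right) \left(-2\right)\right) = 304 + 332 \cdot 96 = 304 + 31872 = 32176$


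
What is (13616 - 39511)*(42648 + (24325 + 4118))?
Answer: -1840901445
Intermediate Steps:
(13616 - 39511)*(42648 + (24325 + 4118)) = -25895*(42648 + 28443) = -25895*71091 = -1840901445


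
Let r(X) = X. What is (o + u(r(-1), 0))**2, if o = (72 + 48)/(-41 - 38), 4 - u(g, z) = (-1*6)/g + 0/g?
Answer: 77284/6241 ≈ 12.383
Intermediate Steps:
u(g, z) = 4 + 6/g (u(g, z) = 4 - ((-1*6)/g + 0/g) = 4 - (-6/g + 0) = 4 - (-6)/g = 4 + 6/g)
o = -120/79 (o = 120/(-79) = 120*(-1/79) = -120/79 ≈ -1.5190)
(o + u(r(-1), 0))**2 = (-120/79 + (4 + 6/(-1)))**2 = (-120/79 + (4 + 6*(-1)))**2 = (-120/79 + (4 - 6))**2 = (-120/79 - 2)**2 = (-278/79)**2 = 77284/6241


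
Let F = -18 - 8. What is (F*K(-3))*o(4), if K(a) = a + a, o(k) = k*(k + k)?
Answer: 4992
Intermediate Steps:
o(k) = 2*k² (o(k) = k*(2*k) = 2*k²)
K(a) = 2*a
F = -26
(F*K(-3))*o(4) = (-52*(-3))*(2*4²) = (-26*(-6))*(2*16) = 156*32 = 4992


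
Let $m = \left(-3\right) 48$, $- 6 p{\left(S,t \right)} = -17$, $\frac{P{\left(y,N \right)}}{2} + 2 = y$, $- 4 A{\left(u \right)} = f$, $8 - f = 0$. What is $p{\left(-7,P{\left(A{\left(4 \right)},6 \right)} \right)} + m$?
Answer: $- \frac{847}{6} \approx -141.17$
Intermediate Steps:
$f = 8$ ($f = 8 - 0 = 8 + 0 = 8$)
$A{\left(u \right)} = -2$ ($A{\left(u \right)} = \left(- \frac{1}{4}\right) 8 = -2$)
$P{\left(y,N \right)} = -4 + 2 y$
$p{\left(S,t \right)} = \frac{17}{6}$ ($p{\left(S,t \right)} = \left(- \frac{1}{6}\right) \left(-17\right) = \frac{17}{6}$)
$m = -144$
$p{\left(-7,P{\left(A{\left(4 \right)},6 \right)} \right)} + m = \frac{17}{6} - 144 = - \frac{847}{6}$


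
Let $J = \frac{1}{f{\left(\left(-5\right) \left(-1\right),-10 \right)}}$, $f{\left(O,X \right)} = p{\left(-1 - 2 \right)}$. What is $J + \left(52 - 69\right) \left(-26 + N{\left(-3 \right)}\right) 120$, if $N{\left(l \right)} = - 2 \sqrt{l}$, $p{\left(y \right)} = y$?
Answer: $\frac{159119}{3} + 4080 i \sqrt{3} \approx 53040.0 + 7066.8 i$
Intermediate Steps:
$f{\left(O,X \right)} = -3$ ($f{\left(O,X \right)} = -1 - 2 = -3$)
$J = - \frac{1}{3}$ ($J = \frac{1}{-3} = - \frac{1}{3} \approx -0.33333$)
$J + \left(52 - 69\right) \left(-26 + N{\left(-3 \right)}\right) 120 = - \frac{1}{3} + \left(52 - 69\right) \left(-26 - 2 \sqrt{-3}\right) 120 = - \frac{1}{3} + - 17 \left(-26 - 2 i \sqrt{3}\right) 120 = - \frac{1}{3} + \left(442 + 34 i \sqrt{3}\right) 120 = - \frac{1}{3} + \left(53040 + 4080 i \sqrt{3}\right) = \frac{159119}{3} + 4080 i \sqrt{3}$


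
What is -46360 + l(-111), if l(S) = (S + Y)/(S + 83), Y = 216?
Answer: -185455/4 ≈ -46364.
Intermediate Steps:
l(S) = (216 + S)/(83 + S) (l(S) = (S + 216)/(S + 83) = (216 + S)/(83 + S))
-46360 + l(-111) = -46360 + (216 - 111)/(83 - 111) = -46360 + 105/(-28) = -46360 - 1/28*105 = -46360 - 15/4 = -185455/4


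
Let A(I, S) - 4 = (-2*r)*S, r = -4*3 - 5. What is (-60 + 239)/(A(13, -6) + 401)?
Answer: 179/201 ≈ 0.89055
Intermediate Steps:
r = -17 (r = -12 - 5 = -17)
A(I, S) = 4 + 34*S (A(I, S) = 4 + (-2*(-17))*S = 4 + 34*S)
(-60 + 239)/(A(13, -6) + 401) = (-60 + 239)/((4 + 34*(-6)) + 401) = 179/((4 - 204) + 401) = 179/(-200 + 401) = 179/201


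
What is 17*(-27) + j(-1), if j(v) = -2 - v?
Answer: -460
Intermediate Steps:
17*(-27) + j(-1) = 17*(-27) + (-2 - 1*(-1)) = -459 + (-2 + 1) = -459 - 1 = -460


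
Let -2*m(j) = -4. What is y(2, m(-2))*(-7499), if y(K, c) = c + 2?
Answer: -29996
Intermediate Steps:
m(j) = 2 (m(j) = -½*(-4) = 2)
y(K, c) = 2 + c
y(2, m(-2))*(-7499) = (2 + 2)*(-7499) = 4*(-7499) = -29996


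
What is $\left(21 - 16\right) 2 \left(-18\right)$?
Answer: $-180$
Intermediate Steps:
$\left(21 - 16\right) 2 \left(-18\right) = 5 \cdot 2 \left(-18\right) = 10 \left(-18\right) = -180$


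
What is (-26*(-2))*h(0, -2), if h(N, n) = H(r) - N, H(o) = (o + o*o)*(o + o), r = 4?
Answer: 8320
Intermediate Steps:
H(o) = 2*o*(o + o²) (H(o) = (o + o²)*(2*o) = 2*o*(o + o²))
h(N, n) = 160 - N (h(N, n) = 2*4²*(1 + 4) - N = 2*16*5 - N = 160 - N)
(-26*(-2))*h(0, -2) = (-26*(-2))*(160 - 1*0) = 52*(160 + 0) = 52*160 = 8320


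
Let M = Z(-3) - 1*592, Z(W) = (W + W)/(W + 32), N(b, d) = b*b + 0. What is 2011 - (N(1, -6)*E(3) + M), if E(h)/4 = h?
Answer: 75145/29 ≈ 2591.2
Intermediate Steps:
E(h) = 4*h
N(b, d) = b² (N(b, d) = b² + 0 = b²)
Z(W) = 2*W/(32 + W) (Z(W) = (2*W)/(32 + W) = 2*W/(32 + W))
M = -17174/29 (M = 2*(-3)/(32 - 3) - 1*592 = 2*(-3)/29 - 592 = 2*(-3)*(1/29) - 592 = -6/29 - 592 = -17174/29 ≈ -592.21)
2011 - (N(1, -6)*E(3) + M) = 2011 - (1²*(4*3) - 17174/29) = 2011 - (1*12 - 17174/29) = 2011 - (12 - 17174/29) = 2011 - 1*(-16826/29) = 2011 + 16826/29 = 75145/29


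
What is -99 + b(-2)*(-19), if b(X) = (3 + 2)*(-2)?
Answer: 91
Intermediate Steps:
b(X) = -10 (b(X) = 5*(-2) = -10)
-99 + b(-2)*(-19) = -99 - 10*(-19) = -99 + 190 = 91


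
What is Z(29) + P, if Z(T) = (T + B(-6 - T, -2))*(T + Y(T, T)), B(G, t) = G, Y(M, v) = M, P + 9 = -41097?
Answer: -41454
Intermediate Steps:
P = -41106 (P = -9 - 41097 = -41106)
Z(T) = -12*T (Z(T) = (T + (-6 - T))*(T + T) = -12*T)
Z(29) + P = -12*29 - 41106 = -348 - 41106 = -41454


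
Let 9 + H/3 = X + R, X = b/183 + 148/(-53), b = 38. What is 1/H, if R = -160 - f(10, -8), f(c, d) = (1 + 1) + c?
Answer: -3233/1780589 ≈ -0.0018157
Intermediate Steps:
f(c, d) = 2 + c
R = -172 (R = -160 - (2 + 10) = -160 - 1*12 = -160 - 12 = -172)
X = -25070/9699 (X = 38/183 + 148/(-53) = 38*(1/183) + 148*(-1/53) = 38/183 - 148/53 = -25070/9699 ≈ -2.5848)
H = -1780589/3233 (H = -27 + 3*(-25070/9699 - 172) = -27 + 3*(-1693298/9699) = -27 - 1693298/3233 = -1780589/3233 ≈ -550.75)
1/H = 1/(-1780589/3233) = -3233/1780589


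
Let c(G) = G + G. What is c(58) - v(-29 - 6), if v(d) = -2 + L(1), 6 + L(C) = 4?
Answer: 120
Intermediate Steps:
L(C) = -2 (L(C) = -6 + 4 = -2)
c(G) = 2*G
v(d) = -4 (v(d) = -2 - 2 = -4)
c(58) - v(-29 - 6) = 2*58 - 1*(-4) = 116 + 4 = 120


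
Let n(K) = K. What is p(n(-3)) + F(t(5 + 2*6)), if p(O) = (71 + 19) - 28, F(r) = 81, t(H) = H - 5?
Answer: 143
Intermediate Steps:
t(H) = -5 + H
p(O) = 62 (p(O) = 90 - 28 = 62)
p(n(-3)) + F(t(5 + 2*6)) = 62 + 81 = 143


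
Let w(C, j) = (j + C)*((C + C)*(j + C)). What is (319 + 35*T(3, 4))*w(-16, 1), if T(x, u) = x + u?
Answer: -4060800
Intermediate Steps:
T(x, u) = u + x
w(C, j) = 2*C*(C + j)² (w(C, j) = (C + j)*((2*C)*(C + j)) = (C + j)*(2*C*(C + j)) = 2*C*(C + j)²)
(319 + 35*T(3, 4))*w(-16, 1) = (319 + 35*(4 + 3))*(2*(-16)*(-16 + 1)²) = (319 + 35*7)*(2*(-16)*(-15)²) = (319 + 245)*(2*(-16)*225) = 564*(-7200) = -4060800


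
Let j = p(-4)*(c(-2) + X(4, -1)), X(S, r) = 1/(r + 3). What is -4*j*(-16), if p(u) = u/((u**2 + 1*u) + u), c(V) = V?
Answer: 48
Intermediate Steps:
X(S, r) = 1/(3 + r)
p(u) = u/(u**2 + 2*u) (p(u) = u/((u**2 + u) + u) = u/((u + u**2) + u) = u/(u**2 + 2*u))
j = 3/4 (j = (-2 + 1/(3 - 1))/(2 - 4) = (-2 + 1/2)/(-2) = -(-2 + 1/2)/2 = -1/2*(-3/2) = 3/4 ≈ 0.75000)
-4*j*(-16) = -4*3/4*(-16) = -3*(-16) = 48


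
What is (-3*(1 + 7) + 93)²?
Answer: 4761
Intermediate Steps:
(-3*(1 + 7) + 93)² = (-3*8 + 93)² = (-24 + 93)² = 69² = 4761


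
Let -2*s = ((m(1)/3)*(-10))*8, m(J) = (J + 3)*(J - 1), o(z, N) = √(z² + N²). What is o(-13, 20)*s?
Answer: 0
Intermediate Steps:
o(z, N) = √(N² + z²)
m(J) = (-1 + J)*(3 + J) (m(J) = (3 + J)*(-1 + J) = (-1 + J)*(3 + J))
s = 0 (s = -((-3 + 1² + 2*1)/3)*(-10)*8/2 = -((-3 + 1 + 2)*(⅓))*(-10)*8/2 = -(0*(⅓))*(-10)*8/2 = -0*(-10)*8/2 = -0*8 = -½*0 = 0)
o(-13, 20)*s = √(20² + (-13)²)*0 = √(400 + 169)*0 = √569*0 = 0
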